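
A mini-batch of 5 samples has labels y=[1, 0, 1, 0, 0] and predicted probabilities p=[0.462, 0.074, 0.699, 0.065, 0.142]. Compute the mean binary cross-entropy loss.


L[0] = -ln(0.462) = 0.7722
L[1] = -ln(1-0.074) = -ln(0.926) = 0.0769
L[2] = -ln(0.699) = 0.3581
L[3] = -ln(1-0.065) = -ln(0.935) = 0.0672
L[4] = -ln(1-0.142) = -ln(0.858) = 0.1532
mean = (0.7722 + 0.0769 + 0.3581 + 0.0672 + 0.1532)/5 = 0.2855

0.2855


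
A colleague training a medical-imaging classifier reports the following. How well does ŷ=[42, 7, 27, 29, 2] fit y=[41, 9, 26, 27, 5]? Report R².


ȳ = 21.6
SS_res = Σ(y-ŷ)² = 19
SS_tot = Σ(y-ȳ)² = 859.2
R² = 1 - SS_res/SS_tot = 1 - 0.0221 = 0.9779

0.9779


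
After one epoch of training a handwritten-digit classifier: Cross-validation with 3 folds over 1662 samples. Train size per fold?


Fold size = 1662/3 = 554
Training per fold = 1662 - 554 = 1108

1108


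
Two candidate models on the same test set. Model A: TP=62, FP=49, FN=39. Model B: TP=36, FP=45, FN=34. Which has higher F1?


Model A: P=62/111=0.5586, R=62/101=0.6139, F1=2PR/(P+R)=2TP/(2TP+FP+FN)=124/212=0.5849
Model B: P=36/81=0.4444, R=36/70=0.5143, F1=2PR/(P+R)=2TP/(2TP+FP+FN)=72/151=0.4768
0.5849 > 0.4768 → Model A

Model A


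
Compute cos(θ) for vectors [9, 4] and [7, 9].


A·B = 9·7 + 4·9 = 99
‖A‖ = √97 = 9.8489, ‖B‖ = √130 = 11.4018
cos = 99/(√97·√130) = 99/√12610 = 0.8816

0.8816


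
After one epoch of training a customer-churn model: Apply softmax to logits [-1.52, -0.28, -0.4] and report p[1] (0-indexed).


Exponentials: e^-1.52=0.2187, e^-0.28=0.7558, e^-0.4=0.6703
Sum = 1.6448
Softmax = [0.133, 0.4595, 0.4075]
p[1] = 0.7558/1.6448 = 0.4595

0.4595


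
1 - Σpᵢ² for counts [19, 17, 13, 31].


Probabilities: [19/80, 17/80, 13/80, 31/80] ≈ [0.2375, 0.2125, 0.1625, 0.3875]
Σpᵢ² = (361 + 289 + 169 + 961)/80² = 1780/6400
Gini = 1 - Σpᵢ² = 1 - 1780/6400 = 0.7219

0.7219


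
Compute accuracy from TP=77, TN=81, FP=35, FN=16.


Accuracy = (TP+TN)/(TP+TN+FP+FN)
= (77+81)/(209)
= 158/209 = 75.6%

75.6%


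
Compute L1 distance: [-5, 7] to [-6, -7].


d = |-5+ 6| + |7+ 7|
  = 1 + 14
  = 15

15


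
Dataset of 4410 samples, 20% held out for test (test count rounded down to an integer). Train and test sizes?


Test = ⌊4410·20/100⌋ = 882
Train = 4410 - 882 = 3528

Train: 3528, Test: 882


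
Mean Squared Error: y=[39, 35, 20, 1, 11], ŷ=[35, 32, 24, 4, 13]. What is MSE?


Squared errors: (39-35)²=16, (35-32)²=9, (20-24)²=16, (1-4)²=9, (11-13)²=4
Sum = 54
MSE = 54/5 = 54/5

54/5


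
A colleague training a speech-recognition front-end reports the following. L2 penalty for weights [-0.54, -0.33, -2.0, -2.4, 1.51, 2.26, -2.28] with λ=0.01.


‖w‖₂² = (-0.54)² + (-0.33)² + (-2.0)² + (-2.4)² + (1.51)² + (2.26)² + (-2.28)²
     = 0.2916 + 0.1089 + 4 + 5.76 + 2.2801 + 5.1076 + 5.1984
     = 22.7466
λ·‖w‖₂² = 0.01·22.7466 = 0.227466

0.227466


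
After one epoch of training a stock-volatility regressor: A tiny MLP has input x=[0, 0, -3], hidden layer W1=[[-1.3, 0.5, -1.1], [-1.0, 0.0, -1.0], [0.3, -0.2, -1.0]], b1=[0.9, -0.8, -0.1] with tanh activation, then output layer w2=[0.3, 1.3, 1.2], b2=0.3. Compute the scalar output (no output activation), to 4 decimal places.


z1[0] = (-1.3)·(0) + (0.5)·(0) + (-1.1)·(-3) + 0.9 = 4.2
z1[1] = (-1.0)·(0) + (0.0)·(0) + (-1.0)·(-3) - 0.8 = 2.2
z1[2] = (0.3)·(0) + (-0.2)·(0) + (-1.0)·(-3) - 0.1 = 2.9
h = tanh(z1) = [0.9996, 0.9757, 0.994]
output = (0.3)·(0.9996) + (1.3)·(0.9757) + (1.2)·(0.994) + 0.3 = 3.0611

3.0611


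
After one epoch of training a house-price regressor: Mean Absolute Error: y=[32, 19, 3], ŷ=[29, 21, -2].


Absolute errors: |32-29|=3, |19-21|=2, |3+ 2|=5
Sum = 10
MAE = 10/3 = 10/3

10/3


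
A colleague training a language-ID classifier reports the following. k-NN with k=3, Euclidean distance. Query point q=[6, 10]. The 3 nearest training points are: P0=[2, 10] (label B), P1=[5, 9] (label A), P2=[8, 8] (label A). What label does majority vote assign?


d(q,P0) = 4.0  (label B)
d(q,P1) = 1.4142  (label A)
d(q,P2) = 2.8284  (label A)
Votes: A=2, B=1
Majority → A

A


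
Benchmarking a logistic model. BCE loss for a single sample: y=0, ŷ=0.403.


BCE = -[y·ln(p) + (1-y)·ln(1-p)]
= -0 - 1·ln(1-0.403)
= -ln(0.597) = 0.5158

0.5158


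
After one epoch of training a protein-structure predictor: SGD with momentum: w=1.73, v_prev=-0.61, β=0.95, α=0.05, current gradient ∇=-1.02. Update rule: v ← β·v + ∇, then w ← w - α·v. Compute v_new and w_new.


v_new = 0.95·-0.61 - 1.02 = -0.5795 - 1.02 = -1.5995
w_new = 1.73 - 0.05·-1.5995 = 1.73 + 0.079975 = 1.809975

v_new=-1.5995, w_new=1.809975


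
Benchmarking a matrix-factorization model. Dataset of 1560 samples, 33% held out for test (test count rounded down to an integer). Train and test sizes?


Test = ⌊1560·33/100⌋ = 514
Train = 1560 - 514 = 1046

Train: 1046, Test: 514


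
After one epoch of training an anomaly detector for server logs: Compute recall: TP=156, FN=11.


Recall = TP/(TP+FN)
= 156/(156+11)
= 156/167 = 93.41%

93.41%


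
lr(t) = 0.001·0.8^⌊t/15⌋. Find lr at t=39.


n_drops = ⌊39/15⌋ = 2
lr = 0.001·0.8^2 = 0.001·0.64 = 0.00064

0.00064


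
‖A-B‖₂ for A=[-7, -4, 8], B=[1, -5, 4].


d = √((-7-1)² + (-4+ 5)² + (8-4)²)
  = √(64 + 1 + 16)
  = √81 = 9.0

9.0


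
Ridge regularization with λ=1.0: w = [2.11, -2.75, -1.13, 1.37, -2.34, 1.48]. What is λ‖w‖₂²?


‖w‖₂² = (2.11)² + (-2.75)² + (-1.13)² + (1.37)² + (-2.34)² + (1.48)²
     = 4.4521 + 7.5625 + 1.2769 + 1.8769 + 5.4756 + 2.1904
     = 22.8344
λ·‖w‖₂² = 1.0·22.8344 = 22.8344

22.8344


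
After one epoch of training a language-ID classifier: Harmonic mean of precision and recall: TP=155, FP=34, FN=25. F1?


Precision = 155/189 = 0.8201
Recall = 155/180 = 0.8611
F1 = 2·P·R/(P+R) = 2·TP/(2·TP+FP+FN) = 310/(310+34+25) = 310/369 = 0.8401

0.8401


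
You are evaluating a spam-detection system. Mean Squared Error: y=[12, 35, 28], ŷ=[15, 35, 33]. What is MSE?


Squared errors: (12-15)²=9, (35-35)²=0, (28-33)²=25
Sum = 34
MSE = 34/3 = 34/3

34/3


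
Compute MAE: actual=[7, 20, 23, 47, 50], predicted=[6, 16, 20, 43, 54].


Absolute errors: |7-6|=1, |20-16|=4, |23-20|=3, |47-43|=4, |50-54|=4
Sum = 16
MAE = 16/5 = 16/5

16/5


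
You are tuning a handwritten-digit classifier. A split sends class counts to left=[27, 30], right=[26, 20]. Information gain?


Parent = [53, 50], H_parent = 0.9994
H_left = 0.998 (n=57), H_right = 0.9877 (n=46)
H_children = (57/103)·0.998 + (46/103)·0.9877 = 0.9934
IG = 0.9994 - 0.9934 = 0.006

0.006


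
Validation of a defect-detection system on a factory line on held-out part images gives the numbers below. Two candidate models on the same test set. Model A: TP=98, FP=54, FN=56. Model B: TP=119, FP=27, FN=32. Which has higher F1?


Model A: P=98/152=0.6447, R=98/154=0.6364, F1=2PR/(P+R)=2TP/(2TP+FP+FN)=196/306=0.6405
Model B: P=119/146=0.8151, R=119/151=0.7881, F1=2PR/(P+R)=2TP/(2TP+FP+FN)=238/297=0.8013
0.6405 < 0.8013 → Model B

Model B


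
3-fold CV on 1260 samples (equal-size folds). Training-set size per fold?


Fold size = 1260/3 = 420
Training per fold = 1260 - 420 = 840

840


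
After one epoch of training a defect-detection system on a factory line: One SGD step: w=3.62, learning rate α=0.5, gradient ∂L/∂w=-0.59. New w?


w_new = w - α·∇
= 3.62 - 0.5·-0.59
= 3.62 + 0.295
= 3.915

3.915


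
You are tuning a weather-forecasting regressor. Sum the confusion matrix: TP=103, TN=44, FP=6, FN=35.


Total = TP + TN + FP + FN
= 103 + 44 + 6 + 35
= 188
(Predicted positive: 109, predicted negative: 79)

188


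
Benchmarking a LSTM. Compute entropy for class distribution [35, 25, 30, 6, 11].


Probabilities: [35/107, 25/107, 30/107, 6/107, 11/107] ≈ [0.3271, 0.2336, 0.2804, 0.0561, 0.1028]
H = -((35/107)·log₂(35/107) + (25/107)·log₂(25/107) + (30/107)·log₂(30/107) + (6/107)·log₂(6/107) + (11/107)·log₂(11/107))
  = 2.1023 bits

2.1023 bits


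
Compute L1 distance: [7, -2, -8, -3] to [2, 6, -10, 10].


d = |7-2| + |-2-6| + |-8+ 10| + |-3-10|
  = 5 + 8 + 2 + 13
  = 28

28


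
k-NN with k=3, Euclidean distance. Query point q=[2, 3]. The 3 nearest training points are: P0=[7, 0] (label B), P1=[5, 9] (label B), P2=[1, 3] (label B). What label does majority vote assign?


d(q,P0) = 5.831  (label B)
d(q,P1) = 6.7082  (label B)
d(q,P2) = 1.0  (label B)
Votes: A=0, B=3
Majority → B

B


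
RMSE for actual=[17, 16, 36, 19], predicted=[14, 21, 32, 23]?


MSE = 66/4 = 16.5
RMSE = √(66/4) = 4.062

4.062


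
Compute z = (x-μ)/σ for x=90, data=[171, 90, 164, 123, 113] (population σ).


μ = 132.2, σ = 30.8247
z = (90 - 132.2)/30.8247 = -1.369

-1.369


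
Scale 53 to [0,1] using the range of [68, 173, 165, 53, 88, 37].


min=37, max=173
(53-37)/(173-37) = 16/136 = 0.1176

0.1176


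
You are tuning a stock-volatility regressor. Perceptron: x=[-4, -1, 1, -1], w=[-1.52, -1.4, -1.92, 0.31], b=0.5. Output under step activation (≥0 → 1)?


z = (-4)·(-1.52) + (-1)·(-1.4) + (1)·(-1.92) + (-1)·(0.31) + 0.5
  = 5.75
step(z) = 1 (z≥0)

1


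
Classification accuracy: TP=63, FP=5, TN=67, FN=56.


Accuracy = (TP+TN)/(TP+TN+FP+FN)
= (63+67)/(191)
= 130/191 = 68.06%

68.06%


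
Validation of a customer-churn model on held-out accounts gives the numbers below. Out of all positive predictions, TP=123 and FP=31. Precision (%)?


Precision = TP/(TP+FP)
= 123/(123+31)
= 123/154 = 79.87%

79.87%


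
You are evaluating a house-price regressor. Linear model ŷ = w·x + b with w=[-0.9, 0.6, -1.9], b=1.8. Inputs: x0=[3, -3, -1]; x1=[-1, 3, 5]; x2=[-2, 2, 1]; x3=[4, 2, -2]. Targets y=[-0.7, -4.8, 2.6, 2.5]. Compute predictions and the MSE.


ŷ0 = (-0.9)·(3) + (0.6)·(-3) + (-1.9)·(-1) + 1.8 = -0.8
ŷ1 = (-0.9)·(-1) + (0.6)·(3) + (-1.9)·(5) + 1.8 = -5.0
ŷ2 = (-0.9)·(-2) + (0.6)·(2) + (-1.9)·(1) + 1.8 = 2.9
ŷ3 = (-0.9)·(4) + (0.6)·(2) + (-1.9)·(-2) + 1.8 = 3.2
errors² = [0.01, 0.04, 0.09, 0.49]
MSE = 0.6300/4 = 0.1575

0.1575


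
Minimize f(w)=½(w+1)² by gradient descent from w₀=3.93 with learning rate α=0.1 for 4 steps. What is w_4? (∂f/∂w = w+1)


step 1: grad = 3.93+1 = 4.93; w = 3.93 - 0.1·(4.93) = 3.437
step 2: grad = 3.437+1 = 4.437; w = 3.437 - 0.1·(4.437) = 2.9933
step 3: grad = 2.9933+1 = 3.9933; w = 2.9933 - 0.1·(3.9933) = 2.59397
step 4: grad = 2.59397+1 = 3.59397; w = 2.59397 - 0.1·(3.59397) = 2.234573

2.234573


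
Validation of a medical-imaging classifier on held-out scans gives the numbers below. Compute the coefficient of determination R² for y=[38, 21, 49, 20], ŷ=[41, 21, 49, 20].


ȳ = 32
SS_res = Σ(y-ŷ)² = 9
SS_tot = Σ(y-ȳ)² = 590
R² = 1 - SS_res/SS_tot = 1 - 0.0153 = 0.9847

0.9847


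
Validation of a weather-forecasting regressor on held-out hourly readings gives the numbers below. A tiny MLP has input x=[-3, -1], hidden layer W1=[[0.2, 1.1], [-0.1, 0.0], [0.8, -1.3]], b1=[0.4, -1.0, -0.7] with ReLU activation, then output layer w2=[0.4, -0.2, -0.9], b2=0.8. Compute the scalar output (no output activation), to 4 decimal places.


z1[0] = (0.2)·(-3) + (1.1)·(-1) + 0.4 = -1.3
z1[1] = (-0.1)·(-3) + (0.0)·(-1) - 1.0 = -0.7
z1[2] = (0.8)·(-3) + (-1.3)·(-1) - 0.7 = -1.8
h = ReLU(z1) = [0.0, 0.0, 0.0]
output = (0.4)·(0.0) + (-0.2)·(0.0) + (-0.9)·(0.0) + 0.8 = 0.8

0.8


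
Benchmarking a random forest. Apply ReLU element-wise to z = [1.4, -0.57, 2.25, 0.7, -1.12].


ReLU(1.4) = max(0, 1.4) = 1.4
ReLU(-0.57) = max(0, -0.57) = 0.0
ReLU(2.25) = max(0, 2.25) = 2.25
ReLU(0.7) = max(0, 0.7) = 0.7
ReLU(-1.12) = max(0, -1.12) = 0.0
result = [1.4, 0.0, 2.25, 0.7, 0.0]

[1.4, 0.0, 2.25, 0.7, 0.0]


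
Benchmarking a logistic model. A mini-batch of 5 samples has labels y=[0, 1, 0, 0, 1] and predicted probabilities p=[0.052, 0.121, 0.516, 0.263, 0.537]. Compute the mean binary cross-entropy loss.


L[0] = -ln(1-0.052) = -ln(0.948) = 0.0534
L[1] = -ln(0.121) = 2.112
L[2] = -ln(1-0.516) = -ln(0.484) = 0.7257
L[3] = -ln(1-0.263) = -ln(0.737) = 0.3052
L[4] = -ln(0.537) = 0.6218
mean = (0.0534 + 2.112 + 0.7257 + 0.3052 + 0.6218)/5 = 0.7636

0.7636


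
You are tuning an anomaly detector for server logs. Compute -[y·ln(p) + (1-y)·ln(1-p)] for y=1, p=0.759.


BCE = -[y·ln(p) + (1-y)·ln(1-p)]
= -1·ln(0.759) - 0
= -ln(0.759) = 0.2758

0.2758


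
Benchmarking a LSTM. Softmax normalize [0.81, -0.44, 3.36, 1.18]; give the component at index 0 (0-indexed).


Exponentials: e^0.81=2.2479, e^-0.44=0.644, e^3.36=28.7892, e^1.18=3.2544
Sum = 34.9355
Softmax = [0.0643, 0.0184, 0.8241, 0.0932]
p[0] = 2.2479/34.9355 = 0.0643

0.0643


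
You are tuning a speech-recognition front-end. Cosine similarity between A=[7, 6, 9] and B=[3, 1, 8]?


A·B = 7·3 + 6·1 + 9·8 = 99
‖A‖ = √166 = 12.8841, ‖B‖ = √74 = 8.6023
cos = 99/(√166·√74) = 99/√12284 = 0.8932

0.8932


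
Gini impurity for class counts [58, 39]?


Probabilities: [58/97, 39/97] ≈ [0.5979, 0.4021]
Σpᵢ² = (3364 + 1521)/97² = 4885/9409
Gini = 1 - Σpᵢ² = 1 - 4885/9409 = 0.4808

0.4808


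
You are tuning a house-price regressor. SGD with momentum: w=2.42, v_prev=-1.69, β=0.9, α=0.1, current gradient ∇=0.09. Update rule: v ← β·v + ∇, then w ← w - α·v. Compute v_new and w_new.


v_new = 0.9·-1.69 + 0.09 = -1.521 + 0.09 = -1.431
w_new = 2.42 - 0.1·-1.431 = 2.42 + 0.1431 = 2.5631

v_new=-1.431, w_new=2.5631


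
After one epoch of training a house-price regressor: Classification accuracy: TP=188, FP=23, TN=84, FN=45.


Accuracy = (TP+TN)/(TP+TN+FP+FN)
= (188+84)/(340)
= 272/340 = 80.0%

80.0%


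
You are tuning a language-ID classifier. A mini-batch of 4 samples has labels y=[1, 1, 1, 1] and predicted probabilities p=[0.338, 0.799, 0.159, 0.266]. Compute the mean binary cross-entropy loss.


L[0] = -ln(0.338) = 1.0847
L[1] = -ln(0.799) = 0.2244
L[2] = -ln(0.159) = 1.8389
L[3] = -ln(0.266) = 1.3243
mean = (1.0847 + 0.2244 + 1.8389 + 1.3243)/4 = 1.1181

1.1181


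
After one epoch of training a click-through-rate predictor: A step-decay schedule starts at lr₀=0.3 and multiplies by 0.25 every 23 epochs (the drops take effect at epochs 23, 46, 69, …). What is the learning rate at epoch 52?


n_drops = ⌊52/23⌋ = 2
lr = 0.3·0.25^2 = 0.3·0.0625 = 0.01875

0.01875


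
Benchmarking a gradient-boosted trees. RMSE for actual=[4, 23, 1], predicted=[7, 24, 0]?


MSE = 11/3 = 3.6667
RMSE = √(11/3) = 1.9149

1.9149


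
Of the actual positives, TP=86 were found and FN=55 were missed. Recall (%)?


Recall = TP/(TP+FN)
= 86/(86+55)
= 86/141 = 60.99%

60.99%


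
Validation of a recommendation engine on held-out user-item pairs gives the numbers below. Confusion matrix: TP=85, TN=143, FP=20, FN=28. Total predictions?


Total = TP + TN + FP + FN
= 85 + 143 + 20 + 28
= 276
(Predicted positive: 105, predicted negative: 171)

276


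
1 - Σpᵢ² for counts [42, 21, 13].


Probabilities: [42/76, 21/76, 13/76] ≈ [0.5526, 0.2763, 0.1711]
Σpᵢ² = (1764 + 441 + 169)/76² = 2374/5776
Gini = 1 - Σpᵢ² = 1 - 2374/5776 = 0.589

0.589


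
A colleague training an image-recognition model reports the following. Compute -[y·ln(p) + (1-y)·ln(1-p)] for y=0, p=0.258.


BCE = -[y·ln(p) + (1-y)·ln(1-p)]
= -0 - 1·ln(1-0.258)
= -ln(0.742) = 0.2984

0.2984


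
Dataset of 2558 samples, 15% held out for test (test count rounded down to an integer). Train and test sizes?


Test = ⌊2558·15/100⌋ = 383
Train = 2558 - 383 = 2175

Train: 2175, Test: 383


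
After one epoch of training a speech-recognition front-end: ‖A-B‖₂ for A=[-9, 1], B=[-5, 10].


d = √((-9+ 5)² + (1-10)²)
  = √(16 + 81)
  = √97 = 9.8489

9.8489


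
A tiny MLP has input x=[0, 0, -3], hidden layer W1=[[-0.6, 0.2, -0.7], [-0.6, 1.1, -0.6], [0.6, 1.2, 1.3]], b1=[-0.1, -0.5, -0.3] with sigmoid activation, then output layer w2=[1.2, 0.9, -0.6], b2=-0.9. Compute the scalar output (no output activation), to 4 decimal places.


z1[0] = (-0.6)·(0) + (0.2)·(0) + (-0.7)·(-3) - 0.1 = 2.0
z1[1] = (-0.6)·(0) + (1.1)·(0) + (-0.6)·(-3) - 0.5 = 1.3
z1[2] = (0.6)·(0) + (1.2)·(0) + (1.3)·(-3) - 0.3 = -4.2
h = sigmoid(z1) = [0.8808, 0.7858, 0.0148]
output = (1.2)·(0.8808) + (0.9)·(0.7858) + (-0.6)·(0.0148) - 0.9 = 0.8553

0.8553


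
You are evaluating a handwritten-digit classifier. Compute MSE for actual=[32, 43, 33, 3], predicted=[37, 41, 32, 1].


Squared errors: (32-37)²=25, (43-41)²=4, (33-32)²=1, (3-1)²=4
Sum = 34
MSE = 34/4 = 17/2

17/2


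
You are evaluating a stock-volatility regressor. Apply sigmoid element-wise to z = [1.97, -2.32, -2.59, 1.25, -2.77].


σ(1.97) = 1/(1+e^-1.97) = 0.8776
σ(-2.32) = 1/(1+e^2.32) = 0.0895
σ(-2.59) = 1/(1+e^2.59) = 0.0698
σ(1.25) = 1/(1+e^-1.25) = 0.7773
σ(-2.77) = 1/(1+e^2.77) = 0.059
result = [0.8776, 0.0895, 0.0698, 0.7773, 0.059]

[0.8776, 0.0895, 0.0698, 0.7773, 0.059]


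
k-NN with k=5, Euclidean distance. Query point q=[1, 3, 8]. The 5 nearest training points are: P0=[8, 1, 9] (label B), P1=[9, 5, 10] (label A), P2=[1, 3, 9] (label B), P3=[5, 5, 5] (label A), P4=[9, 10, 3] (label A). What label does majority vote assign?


d(q,P0) = 7.3485  (label B)
d(q,P1) = 8.4853  (label A)
d(q,P2) = 1.0  (label B)
d(q,P3) = 5.3852  (label A)
d(q,P4) = 11.7473  (label A)
Votes: A=3, B=2
Majority → A

A


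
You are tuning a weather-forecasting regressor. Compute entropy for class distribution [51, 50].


Probabilities: [51/101, 50/101] ≈ [0.505, 0.495]
H = -((51/101)·log₂(51/101) + (50/101)·log₂(50/101))
  = 0.9999 bits

0.9999 bits


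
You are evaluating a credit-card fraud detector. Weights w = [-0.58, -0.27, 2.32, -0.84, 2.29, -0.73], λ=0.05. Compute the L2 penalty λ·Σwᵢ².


‖w‖₂² = (-0.58)² + (-0.27)² + (2.32)² + (-0.84)² + (2.29)² + (-0.73)²
     = 0.3364 + 0.0729 + 5.3824 + 0.7056 + 5.2441 + 0.5329
     = 12.2743
λ·‖w‖₂² = 0.05·12.2743 = 0.613715

0.613715


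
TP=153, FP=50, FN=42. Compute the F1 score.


Precision = 153/203 = 0.7537
Recall = 153/195 = 0.7846
F1 = 2·P·R/(P+R) = 2·TP/(2·TP+FP+FN) = 306/(306+50+42) = 306/398 = 0.7688

0.7688


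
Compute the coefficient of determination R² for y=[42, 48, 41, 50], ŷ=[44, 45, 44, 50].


ȳ = 45.25
SS_res = Σ(y-ŷ)² = 22
SS_tot = Σ(y-ȳ)² = 58.75
R² = 1 - SS_res/SS_tot = 1 - 0.3745 = 0.6255

0.6255


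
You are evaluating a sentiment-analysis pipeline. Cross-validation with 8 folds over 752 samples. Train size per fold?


Fold size = 752/8 = 94
Training per fold = 752 - 94 = 658

658


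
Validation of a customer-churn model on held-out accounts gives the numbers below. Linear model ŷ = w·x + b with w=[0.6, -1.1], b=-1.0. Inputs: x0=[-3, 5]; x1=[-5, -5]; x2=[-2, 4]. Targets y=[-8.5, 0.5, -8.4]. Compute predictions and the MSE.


ŷ0 = (0.6)·(-3) + (-1.1)·(5) - 1.0 = -8.3
ŷ1 = (0.6)·(-5) + (-1.1)·(-5) - 1.0 = 1.5
ŷ2 = (0.6)·(-2) + (-1.1)·(4) - 1.0 = -6.6
errors² = [0.04, 1.0, 3.24]
MSE = 4.2800/3 = 1.4267

1.4267


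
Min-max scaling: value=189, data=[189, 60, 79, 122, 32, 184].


min=32, max=189
(189-32)/(189-32) = 157/157 = 1.0

1.0


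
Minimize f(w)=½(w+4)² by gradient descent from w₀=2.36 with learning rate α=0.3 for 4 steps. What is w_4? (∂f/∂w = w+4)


step 1: grad = 2.36+4 = 6.36; w = 2.36 - 0.3·(6.36) = 0.452
step 2: grad = 0.452+4 = 4.452; w = 0.452 - 0.3·(4.452) = -0.8836
step 3: grad = -0.8836+4 = 3.1164; w = -0.8836 - 0.3·(3.1164) = -1.81852
step 4: grad = -1.81852+4 = 2.18148; w = -1.81852 - 0.3·(2.18148) = -2.472964

-2.472964


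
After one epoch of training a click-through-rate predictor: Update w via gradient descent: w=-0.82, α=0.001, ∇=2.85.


w_new = w - α·∇
= -0.82 - 0.001·2.85
= -0.82 - 0.00285
= -0.82285

-0.82285


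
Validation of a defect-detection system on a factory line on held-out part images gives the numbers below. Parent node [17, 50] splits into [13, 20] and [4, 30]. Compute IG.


Parent = [17, 50], H_parent = 0.8171
H_left = 0.9673 (n=33), H_right = 0.5226 (n=34)
H_children = (33/67)·0.9673 + (34/67)·0.5226 = 0.7416
IG = 0.8171 - 0.7416 = 0.0755

0.0755


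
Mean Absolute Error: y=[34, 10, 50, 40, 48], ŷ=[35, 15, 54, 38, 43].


Absolute errors: |34-35|=1, |10-15|=5, |50-54|=4, |40-38|=2, |48-43|=5
Sum = 17
MAE = 17/5 = 17/5

17/5


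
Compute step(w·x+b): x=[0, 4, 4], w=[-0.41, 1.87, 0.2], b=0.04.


z = (0)·(-0.41) + (4)·(1.87) + (4)·(0.2) + 0.04
  = 8.32
step(z) = 1 (z≥0)

1


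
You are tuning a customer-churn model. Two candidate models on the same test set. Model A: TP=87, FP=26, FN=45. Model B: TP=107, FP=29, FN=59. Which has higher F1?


Model A: P=87/113=0.7699, R=87/132=0.6591, F1=2PR/(P+R)=2TP/(2TP+FP+FN)=174/245=0.7102
Model B: P=107/136=0.7868, R=107/166=0.6446, F1=2PR/(P+R)=2TP/(2TP+FP+FN)=214/302=0.7086
0.7102 > 0.7086 → Model A

Model A


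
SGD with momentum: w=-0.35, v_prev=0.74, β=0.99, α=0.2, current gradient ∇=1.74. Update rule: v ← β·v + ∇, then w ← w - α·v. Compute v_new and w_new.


v_new = 0.99·0.74 + 1.74 = 0.7326 + 1.74 = 2.4726
w_new = -0.35 - 0.2·2.4726 = -0.35 - 0.49452 = -0.84452

v_new=2.4726, w_new=-0.84452


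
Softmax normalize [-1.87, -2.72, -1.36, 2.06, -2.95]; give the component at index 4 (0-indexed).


Exponentials: e^-1.87=0.1541, e^-2.72=0.0659, e^-1.36=0.2567, e^2.06=7.846, e^-2.95=0.0523
Sum = 8.375
Softmax = [0.0184, 0.0079, 0.0306, 0.9368, 0.0062]
p[4] = 0.0523/8.375 = 0.0062

0.0062


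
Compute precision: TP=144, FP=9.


Precision = TP/(TP+FP)
= 144/(144+9)
= 144/153 = 94.12%

94.12%


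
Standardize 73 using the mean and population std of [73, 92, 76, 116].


μ = 89.25, σ = 17.0496
z = (73 - 89.25)/17.0496 = -0.9531

-0.9531


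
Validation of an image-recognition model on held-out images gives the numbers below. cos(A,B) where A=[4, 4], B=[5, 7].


A·B = 4·5 + 4·7 = 48
‖A‖ = √32 = 5.6569, ‖B‖ = √74 = 8.6023
cos = 48/(√32·√74) = 48/√2368 = 0.9864

0.9864


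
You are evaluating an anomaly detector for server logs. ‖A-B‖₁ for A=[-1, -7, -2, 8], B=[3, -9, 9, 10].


d = |-1-3| + |-7+ 9| + |-2-9| + |8-10|
  = 4 + 2 + 11 + 2
  = 19

19


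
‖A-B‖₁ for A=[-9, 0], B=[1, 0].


d = |-9-1| + |0-0|
  = 10 + 0
  = 10

10


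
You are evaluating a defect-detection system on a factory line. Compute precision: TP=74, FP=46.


Precision = TP/(TP+FP)
= 74/(74+46)
= 74/120 = 61.67%

61.67%


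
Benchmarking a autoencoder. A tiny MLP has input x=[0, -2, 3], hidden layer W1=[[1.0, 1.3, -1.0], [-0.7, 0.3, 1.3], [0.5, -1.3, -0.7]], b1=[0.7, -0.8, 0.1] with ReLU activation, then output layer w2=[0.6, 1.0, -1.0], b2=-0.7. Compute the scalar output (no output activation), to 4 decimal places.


z1[0] = (1.0)·(0) + (1.3)·(-2) + (-1.0)·(3) + 0.7 = -4.9
z1[1] = (-0.7)·(0) + (0.3)·(-2) + (1.3)·(3) - 0.8 = 2.5
z1[2] = (0.5)·(0) + (-1.3)·(-2) + (-0.7)·(3) + 0.1 = 0.6
h = ReLU(z1) = [0.0, 2.5, 0.6]
output = (0.6)·(0.0) + (1.0)·(2.5) + (-1.0)·(0.6) - 0.7 = 1.2

1.2


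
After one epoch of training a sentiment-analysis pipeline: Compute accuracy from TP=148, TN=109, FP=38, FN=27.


Accuracy = (TP+TN)/(TP+TN+FP+FN)
= (148+109)/(322)
= 257/322 = 79.81%

79.81%


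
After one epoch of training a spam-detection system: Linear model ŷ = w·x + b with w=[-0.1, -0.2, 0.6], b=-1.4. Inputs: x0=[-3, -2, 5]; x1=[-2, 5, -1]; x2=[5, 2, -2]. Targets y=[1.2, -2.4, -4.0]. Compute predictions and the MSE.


ŷ0 = (-0.1)·(-3) + (-0.2)·(-2) + (0.6)·(5) - 1.4 = 2.3
ŷ1 = (-0.1)·(-2) + (-0.2)·(5) + (0.6)·(-1) - 1.4 = -2.8
ŷ2 = (-0.1)·(5) + (-0.2)·(2) + (0.6)·(-2) - 1.4 = -3.5
errors² = [1.21, 0.16, 0.25]
MSE = 1.6200/3 = 0.54

0.54


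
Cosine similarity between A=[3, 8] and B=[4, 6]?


A·B = 3·4 + 8·6 = 60
‖A‖ = √73 = 8.544, ‖B‖ = √52 = 7.2111
cos = 60/(√73·√52) = 60/√3796 = 0.9738

0.9738


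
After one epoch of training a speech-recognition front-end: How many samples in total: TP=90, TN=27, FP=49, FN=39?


Total = TP + TN + FP + FN
= 90 + 27 + 49 + 39
= 205
(Predicted positive: 139, predicted negative: 66)

205


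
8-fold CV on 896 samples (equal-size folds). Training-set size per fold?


Fold size = 896/8 = 112
Training per fold = 896 - 112 = 784

784


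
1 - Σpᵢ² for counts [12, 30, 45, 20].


Probabilities: [12/107, 30/107, 45/107, 20/107] ≈ [0.1121, 0.2804, 0.4206, 0.1869]
Σpᵢ² = (144 + 900 + 2025 + 400)/107² = 3469/11449
Gini = 1 - Σpᵢ² = 1 - 3469/11449 = 0.697

0.697


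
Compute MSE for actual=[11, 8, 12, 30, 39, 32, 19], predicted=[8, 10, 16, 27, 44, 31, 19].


Squared errors: (11-8)²=9, (8-10)²=4, (12-16)²=16, (30-27)²=9, (39-44)²=25, (32-31)²=1, (19-19)²=0
Sum = 64
MSE = 64/7 = 64/7

64/7


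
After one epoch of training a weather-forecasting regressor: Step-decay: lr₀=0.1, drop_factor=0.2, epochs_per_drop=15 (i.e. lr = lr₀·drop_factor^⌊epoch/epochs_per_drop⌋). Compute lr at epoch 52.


n_drops = ⌊52/15⌋ = 3
lr = 0.1·0.2^3 = 0.1·0.008 = 0.0008

0.0008


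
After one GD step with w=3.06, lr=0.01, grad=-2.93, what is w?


w_new = w - α·∇
= 3.06 - 0.01·-2.93
= 3.06 + 0.0293
= 3.0893

3.0893


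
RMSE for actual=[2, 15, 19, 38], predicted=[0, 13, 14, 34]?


MSE = 49/4 = 12.25
RMSE = √(49/4) = 3.5

3.5


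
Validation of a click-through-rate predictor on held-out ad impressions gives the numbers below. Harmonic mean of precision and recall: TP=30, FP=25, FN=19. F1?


Precision = 30/55 = 0.5455
Recall = 30/49 = 0.6122
F1 = 2·P·R/(P+R) = 2·TP/(2·TP+FP+FN) = 60/(60+25+19) = 60/104 = 0.5769

0.5769


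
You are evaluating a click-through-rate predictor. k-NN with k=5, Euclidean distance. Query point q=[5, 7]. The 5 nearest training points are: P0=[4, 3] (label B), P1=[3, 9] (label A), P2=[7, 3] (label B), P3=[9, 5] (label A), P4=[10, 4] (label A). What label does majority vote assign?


d(q,P0) = 4.1231  (label B)
d(q,P1) = 2.8284  (label A)
d(q,P2) = 4.4721  (label B)
d(q,P3) = 4.4721  (label A)
d(q,P4) = 5.831  (label A)
Votes: A=3, B=2
Majority → A

A


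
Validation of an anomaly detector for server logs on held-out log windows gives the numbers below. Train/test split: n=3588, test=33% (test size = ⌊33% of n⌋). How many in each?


Test = ⌊3588·33/100⌋ = 1184
Train = 3588 - 1184 = 2404

Train: 2404, Test: 1184


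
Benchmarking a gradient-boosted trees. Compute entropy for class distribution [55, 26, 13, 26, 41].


Probabilities: [55/161, 26/161, 13/161, 26/161, 41/161] ≈ [0.3416, 0.1615, 0.0807, 0.1615, 0.2547]
H = -((55/161)·log₂(55/161) + (26/161)·log₂(26/161) + (13/161)·log₂(13/161) + (26/161)·log₂(26/161) + (41/161)·log₂(41/161))
  = 2.1746 bits

2.1746 bits


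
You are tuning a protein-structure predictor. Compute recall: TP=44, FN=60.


Recall = TP/(TP+FN)
= 44/(44+60)
= 44/104 = 42.31%

42.31%


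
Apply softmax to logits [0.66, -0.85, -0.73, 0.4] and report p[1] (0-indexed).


Exponentials: e^0.66=1.9348, e^-0.85=0.4274, e^-0.73=0.4819, e^0.4=1.4918
Sum = 4.3359
Softmax = [0.4462, 0.0986, 0.1111, 0.3441]
p[1] = 0.4274/4.3359 = 0.0986

0.0986


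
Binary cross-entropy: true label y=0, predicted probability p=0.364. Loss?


BCE = -[y·ln(p) + (1-y)·ln(1-p)]
= -0 - 1·ln(1-0.364)
= -ln(0.636) = 0.4526

0.4526


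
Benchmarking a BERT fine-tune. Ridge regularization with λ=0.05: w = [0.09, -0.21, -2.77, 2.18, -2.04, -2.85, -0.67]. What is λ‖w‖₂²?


‖w‖₂² = (0.09)² + (-0.21)² + (-2.77)² + (2.18)² + (-2.04)² + (-2.85)² + (-0.67)²
     = 0.0081 + 0.0441 + 7.6729 + 4.7524 + 4.1616 + 8.1225 + 0.4489
     = 25.2105
λ·‖w‖₂² = 0.05·25.2105 = 1.260525

1.260525


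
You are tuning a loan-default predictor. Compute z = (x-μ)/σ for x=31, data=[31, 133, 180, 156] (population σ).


μ = 125, σ = 56.7583
z = (31 - 125)/56.7583 = -1.6561

-1.6561


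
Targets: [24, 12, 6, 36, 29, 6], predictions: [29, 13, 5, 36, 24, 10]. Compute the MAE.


Absolute errors: |24-29|=5, |12-13|=1, |6-5|=1, |36-36|=0, |29-24|=5, |6-10|=4
Sum = 16
MAE = 16/6 = 8/3

8/3


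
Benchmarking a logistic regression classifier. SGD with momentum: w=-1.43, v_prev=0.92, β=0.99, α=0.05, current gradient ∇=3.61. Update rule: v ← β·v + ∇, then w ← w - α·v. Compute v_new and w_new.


v_new = 0.99·0.92 + 3.61 = 0.9108 + 3.61 = 4.5208
w_new = -1.43 - 0.05·4.5208 = -1.43 - 0.22604 = -1.65604

v_new=4.5208, w_new=-1.65604


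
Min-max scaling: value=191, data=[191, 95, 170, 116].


min=95, max=191
(191-95)/(191-95) = 96/96 = 1.0

1.0


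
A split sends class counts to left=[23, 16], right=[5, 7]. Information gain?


Parent = [28, 23], H_parent = 0.9931
H_left = 0.9766 (n=39), H_right = 0.9799 (n=12)
H_children = (39/51)·0.9766 + (12/51)·0.9799 = 0.9774
IG = 0.9931 - 0.9774 = 0.0157

0.0157


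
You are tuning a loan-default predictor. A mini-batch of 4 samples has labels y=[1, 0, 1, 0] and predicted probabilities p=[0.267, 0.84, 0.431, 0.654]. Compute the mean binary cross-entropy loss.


L[0] = -ln(0.267) = 1.3205
L[1] = -ln(1-0.84) = -ln(0.16) = 1.8326
L[2] = -ln(0.431) = 0.8416
L[3] = -ln(1-0.654) = -ln(0.346) = 1.0613
mean = (1.3205 + 1.8326 + 0.8416 + 1.0613)/4 = 1.264

1.264


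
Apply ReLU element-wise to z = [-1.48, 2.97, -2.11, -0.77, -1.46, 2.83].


ReLU(-1.48) = max(0, -1.48) = 0.0
ReLU(2.97) = max(0, 2.97) = 2.97
ReLU(-2.11) = max(0, -2.11) = 0.0
ReLU(-0.77) = max(0, -0.77) = 0.0
ReLU(-1.46) = max(0, -1.46) = 0.0
ReLU(2.83) = max(0, 2.83) = 2.83
result = [0.0, 2.97, 0.0, 0.0, 0.0, 2.83]

[0.0, 2.97, 0.0, 0.0, 0.0, 2.83]


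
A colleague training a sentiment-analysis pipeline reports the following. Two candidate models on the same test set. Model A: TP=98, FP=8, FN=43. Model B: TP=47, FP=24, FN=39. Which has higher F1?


Model A: P=98/106=0.9245, R=98/141=0.695, F1=2PR/(P+R)=2TP/(2TP+FP+FN)=196/247=0.7935
Model B: P=47/71=0.662, R=47/86=0.5465, F1=2PR/(P+R)=2TP/(2TP+FP+FN)=94/157=0.5987
0.7935 > 0.5987 → Model A

Model A


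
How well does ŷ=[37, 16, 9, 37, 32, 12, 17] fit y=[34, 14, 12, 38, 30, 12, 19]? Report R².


ȳ = 22.7143
SS_res = Σ(y-ŷ)² = 31
SS_tot = Σ(y-ȳ)² = 733.43
R² = 1 - SS_res/SS_tot = 1 - 0.0423 = 0.9577

0.9577


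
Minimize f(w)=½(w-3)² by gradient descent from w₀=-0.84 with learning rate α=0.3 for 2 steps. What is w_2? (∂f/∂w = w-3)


step 1: grad = -0.84-3 = -3.84; w = -0.84 - 0.3·(-3.84) = 0.312
step 2: grad = 0.312-3 = -2.688; w = 0.312 - 0.3·(-2.688) = 1.1184

1.1184


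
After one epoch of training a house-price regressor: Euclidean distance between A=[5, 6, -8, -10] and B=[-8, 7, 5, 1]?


d = √((5+ 8)² + (6-7)² + (-8-5)² + (-10-1)²)
  = √(169 + 1 + 169 + 121)
  = √460 = 21.4476

21.4476


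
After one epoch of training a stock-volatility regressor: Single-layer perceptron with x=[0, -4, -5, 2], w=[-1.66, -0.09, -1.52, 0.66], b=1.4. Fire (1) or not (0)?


z = (0)·(-1.66) + (-4)·(-0.09) + (-5)·(-1.52) + (2)·(0.66) + 1.4
  = 10.68
step(z) = 1 (z≥0)

1


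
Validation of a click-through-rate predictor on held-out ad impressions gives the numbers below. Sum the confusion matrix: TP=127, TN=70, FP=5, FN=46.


Total = TP + TN + FP + FN
= 127 + 70 + 5 + 46
= 248
(Predicted positive: 132, predicted negative: 116)

248


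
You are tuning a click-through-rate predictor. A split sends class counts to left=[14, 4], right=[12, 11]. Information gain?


Parent = [26, 15], H_parent = 0.9474
H_left = 0.7642 (n=18), H_right = 0.9986 (n=23)
H_children = (18/41)·0.7642 + (23/41)·0.9986 = 0.8957
IG = 0.9474 - 0.8957 = 0.0517

0.0517


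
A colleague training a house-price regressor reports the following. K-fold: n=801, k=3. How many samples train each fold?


Fold size = 801/3 = 267
Training per fold = 801 - 267 = 534

534


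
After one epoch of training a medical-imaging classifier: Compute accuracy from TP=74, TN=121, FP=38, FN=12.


Accuracy = (TP+TN)/(TP+TN+FP+FN)
= (74+121)/(245)
= 195/245 = 79.59%

79.59%


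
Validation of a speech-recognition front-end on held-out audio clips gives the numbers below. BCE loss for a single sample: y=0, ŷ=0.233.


BCE = -[y·ln(p) + (1-y)·ln(1-p)]
= -0 - 1·ln(1-0.233)
= -ln(0.767) = 0.2653

0.2653


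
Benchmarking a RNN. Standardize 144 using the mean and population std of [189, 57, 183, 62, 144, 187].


μ = 137, σ = 56.8536
z = (144 - 137)/56.8536 = 0.1231

0.1231


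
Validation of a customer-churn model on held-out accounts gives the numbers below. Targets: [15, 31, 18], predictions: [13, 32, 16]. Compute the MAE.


Absolute errors: |15-13|=2, |31-32|=1, |18-16|=2
Sum = 5
MAE = 5/3 = 5/3

5/3


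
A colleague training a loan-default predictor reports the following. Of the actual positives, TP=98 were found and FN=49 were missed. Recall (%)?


Recall = TP/(TP+FN)
= 98/(98+49)
= 98/147 = 66.67%

66.67%


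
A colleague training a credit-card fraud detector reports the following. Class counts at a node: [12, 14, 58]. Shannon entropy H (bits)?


Probabilities: [12/84, 14/84, 58/84] ≈ [0.1429, 0.1667, 0.6905]
H = -((12/84)·log₂(12/84) + (14/84)·log₂(14/84) + (58/84)·log₂(58/84))
  = 1.2008 bits

1.2008 bits


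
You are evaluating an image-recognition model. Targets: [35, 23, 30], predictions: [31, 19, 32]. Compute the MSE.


Squared errors: (35-31)²=16, (23-19)²=16, (30-32)²=4
Sum = 36
MSE = 36/3 = 12

12


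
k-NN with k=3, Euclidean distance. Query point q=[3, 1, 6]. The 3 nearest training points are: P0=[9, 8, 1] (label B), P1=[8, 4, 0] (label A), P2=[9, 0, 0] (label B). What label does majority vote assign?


d(q,P0) = 10.4881  (label B)
d(q,P1) = 8.3666  (label A)
d(q,P2) = 8.544  (label B)
Votes: A=1, B=2
Majority → B

B


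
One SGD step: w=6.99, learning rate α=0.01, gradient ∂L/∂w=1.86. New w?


w_new = w - α·∇
= 6.99 - 0.01·1.86
= 6.99 - 0.0186
= 6.9714

6.9714


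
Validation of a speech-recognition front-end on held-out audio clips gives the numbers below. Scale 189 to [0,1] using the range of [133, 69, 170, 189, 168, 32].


min=32, max=189
(189-32)/(189-32) = 157/157 = 1.0

1.0


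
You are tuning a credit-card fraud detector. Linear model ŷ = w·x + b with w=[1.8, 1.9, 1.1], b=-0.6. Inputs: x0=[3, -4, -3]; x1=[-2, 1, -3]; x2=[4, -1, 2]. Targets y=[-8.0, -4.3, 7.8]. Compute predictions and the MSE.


ŷ0 = (1.8)·(3) + (1.9)·(-4) + (1.1)·(-3) - 0.6 = -6.1
ŷ1 = (1.8)·(-2) + (1.9)·(1) + (1.1)·(-3) - 0.6 = -5.6
ŷ2 = (1.8)·(4) + (1.9)·(-1) + (1.1)·(2) - 0.6 = 6.9
errors² = [3.61, 1.69, 0.81]
MSE = 6.1100/3 = 2.0367

2.0367


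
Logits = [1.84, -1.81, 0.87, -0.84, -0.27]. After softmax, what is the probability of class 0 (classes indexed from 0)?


Exponentials: e^1.84=6.2965, e^-1.81=0.1637, e^0.87=2.3869, e^-0.84=0.4317, e^-0.27=0.7634
Sum = 10.0422
Softmax = [0.627, 0.0163, 0.2377, 0.043, 0.076]
p[0] = 6.2965/10.0422 = 0.627

0.627


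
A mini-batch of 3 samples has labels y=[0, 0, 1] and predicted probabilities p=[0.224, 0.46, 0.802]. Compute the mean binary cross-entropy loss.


L[0] = -ln(1-0.224) = -ln(0.776) = 0.2536
L[1] = -ln(1-0.46) = -ln(0.54) = 0.6162
L[2] = -ln(0.802) = 0.2206
mean = (0.2536 + 0.6162 + 0.2206)/3 = 0.3635

0.3635


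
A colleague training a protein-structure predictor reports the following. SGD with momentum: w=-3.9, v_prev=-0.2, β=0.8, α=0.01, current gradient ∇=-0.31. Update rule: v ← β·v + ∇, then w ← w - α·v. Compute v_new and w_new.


v_new = 0.8·-0.2 - 0.31 = -0.16 - 0.31 = -0.47
w_new = -3.9 - 0.01·-0.47 = -3.9 + 0.0047 = -3.8953

v_new=-0.47, w_new=-3.8953


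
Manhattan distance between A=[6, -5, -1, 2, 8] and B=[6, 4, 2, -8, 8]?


d = |6-6| + |-5-4| + |-1-2| + |2+ 8| + |8-8|
  = 0 + 9 + 3 + 10 + 0
  = 22

22


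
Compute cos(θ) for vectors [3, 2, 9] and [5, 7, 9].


A·B = 3·5 + 2·7 + 9·9 = 110
‖A‖ = √94 = 9.6954, ‖B‖ = √155 = 12.4499
cos = 110/(√94·√155) = 110/√14570 = 0.9113

0.9113


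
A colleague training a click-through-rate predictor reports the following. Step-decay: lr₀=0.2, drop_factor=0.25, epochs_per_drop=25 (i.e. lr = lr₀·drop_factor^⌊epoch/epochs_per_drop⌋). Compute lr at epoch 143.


n_drops = ⌊143/25⌋ = 5
lr = 0.2·0.25^5 = 0.2·0.0009765625 = 0.0001953125

0.0001953125


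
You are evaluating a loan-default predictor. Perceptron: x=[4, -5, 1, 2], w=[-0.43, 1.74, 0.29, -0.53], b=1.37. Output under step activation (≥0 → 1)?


z = (4)·(-0.43) + (-5)·(1.74) + (1)·(0.29) + (2)·(-0.53) + 1.37
  = -9.82
step(z) = 0 (z<0)

0


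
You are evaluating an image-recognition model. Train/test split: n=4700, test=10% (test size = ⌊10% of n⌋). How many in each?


Test = ⌊4700·10/100⌋ = 470
Train = 4700 - 470 = 4230

Train: 4230, Test: 470


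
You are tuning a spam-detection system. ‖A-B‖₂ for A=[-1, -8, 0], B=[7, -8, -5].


d = √((-1-7)² + (-8+ 8)² + (0+ 5)²)
  = √(64 + 0 + 25)
  = √89 = 9.434

9.434


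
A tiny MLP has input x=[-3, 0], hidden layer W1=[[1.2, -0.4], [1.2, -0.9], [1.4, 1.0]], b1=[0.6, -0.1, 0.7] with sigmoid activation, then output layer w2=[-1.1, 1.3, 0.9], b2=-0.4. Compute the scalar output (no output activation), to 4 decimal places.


z1[0] = (1.2)·(-3) + (-0.4)·(0) + 0.6 = -3.0
z1[1] = (1.2)·(-3) + (-0.9)·(0) - 0.1 = -3.7
z1[2] = (1.4)·(-3) + (1.0)·(0) + 0.7 = -3.5
h = sigmoid(z1) = [0.0474, 0.0241, 0.0293]
output = (-1.1)·(0.0474) + (1.3)·(0.0241) + (0.9)·(0.0293) - 0.4 = -0.3944

-0.3944


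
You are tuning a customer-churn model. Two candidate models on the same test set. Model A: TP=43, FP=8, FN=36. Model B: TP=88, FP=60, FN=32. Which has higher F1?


Model A: P=43/51=0.8431, R=43/79=0.5443, F1=2PR/(P+R)=2TP/(2TP+FP+FN)=86/130=0.6615
Model B: P=88/148=0.5946, R=88/120=0.7333, F1=2PR/(P+R)=2TP/(2TP+FP+FN)=176/268=0.6567
0.6615 > 0.6567 → Model A

Model A


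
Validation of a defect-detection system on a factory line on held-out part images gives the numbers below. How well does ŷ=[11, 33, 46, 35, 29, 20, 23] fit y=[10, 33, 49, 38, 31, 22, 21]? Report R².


ȳ = 29.1429
SS_res = Σ(y-ŷ)² = 31
SS_tot = Σ(y-ȳ)² = 974.86
R² = 1 - SS_res/SS_tot = 1 - 0.0318 = 0.9682

0.9682


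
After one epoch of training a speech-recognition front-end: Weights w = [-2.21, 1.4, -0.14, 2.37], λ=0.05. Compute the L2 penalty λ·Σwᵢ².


‖w‖₂² = (-2.21)² + (1.4)² + (-0.14)² + (2.37)²
     = 4.8841 + 1.96 + 0.0196 + 5.6169
     = 12.4806
λ·‖w‖₂² = 0.05·12.4806 = 0.62403

0.62403


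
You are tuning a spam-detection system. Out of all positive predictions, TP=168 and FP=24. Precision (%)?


Precision = TP/(TP+FP)
= 168/(168+24)
= 168/192 = 87.5%

87.5%


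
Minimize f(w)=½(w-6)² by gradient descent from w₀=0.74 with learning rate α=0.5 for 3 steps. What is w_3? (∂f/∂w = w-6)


step 1: grad = 0.74-6 = -5.26; w = 0.74 - 0.5·(-5.26) = 3.37
step 2: grad = 3.37-6 = -2.63; w = 3.37 - 0.5·(-2.63) = 4.685
step 3: grad = 4.685-6 = -1.315; w = 4.685 - 0.5·(-1.315) = 5.3425

5.3425


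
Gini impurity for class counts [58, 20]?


Probabilities: [58/78, 20/78] ≈ [0.7436, 0.2564]
Σpᵢ² = (3364 + 400)/78² = 3764/6084
Gini = 1 - Σpᵢ² = 1 - 3764/6084 = 0.3813

0.3813


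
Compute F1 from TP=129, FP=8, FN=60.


Precision = 129/137 = 0.9416
Recall = 129/189 = 0.6825
F1 = 2·P·R/(P+R) = 2·TP/(2·TP+FP+FN) = 258/(258+8+60) = 258/326 = 0.7914

0.7914
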